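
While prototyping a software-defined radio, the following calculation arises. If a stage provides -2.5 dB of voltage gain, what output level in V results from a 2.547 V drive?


Output voltage from dB gain:
V_out = V_in * 10^(gain_dB / 20)
      = 2.547 * 10^(-2.5 / 20)
      = 2.547 * 0.749894
      = 1.91 V

1.91 V


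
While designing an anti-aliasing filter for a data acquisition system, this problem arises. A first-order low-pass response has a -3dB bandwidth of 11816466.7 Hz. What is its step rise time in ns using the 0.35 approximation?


Rise time from bandwidth relationship:
tr = 0.35 / BW
   = 0.35 / 11816466.7
   = 2.961968318e-08 s
   = 29.6197 ns

29.6197 ns


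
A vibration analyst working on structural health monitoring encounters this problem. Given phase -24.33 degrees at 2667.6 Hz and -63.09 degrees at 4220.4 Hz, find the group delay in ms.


Group delay from phase difference:
tau = -d(phi)/d(omega)
d(phi) = -38.76 deg = -0.67649 rad
d(omega) = 2*pi*(4220.4 - 2667.6) = 9756.5301 rad/s
tau = -(-0.67649) / 9756.5301
    = 0.0693 ms

0.0693 ms


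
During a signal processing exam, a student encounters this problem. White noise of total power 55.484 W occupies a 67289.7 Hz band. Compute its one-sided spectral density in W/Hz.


Power spectral density:
PSD = P / BW
    = 55.484 / 67289.7
    = 0.00082455 W/Hz

0.00082455 W/Hz


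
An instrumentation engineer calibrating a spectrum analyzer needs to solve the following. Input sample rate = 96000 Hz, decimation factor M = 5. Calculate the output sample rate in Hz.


Decimation reduces the sample rate:
fs_out = fs_in / M
       = 96000 / 5
       = 19200.0 Hz

19200.0 Hz


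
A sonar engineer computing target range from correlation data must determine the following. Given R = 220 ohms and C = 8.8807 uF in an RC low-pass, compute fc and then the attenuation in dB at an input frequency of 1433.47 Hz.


Step 1 — cutoff frequency:
fc = 1 / (2*pi*R*C)
C = 8.8807 uF = 8.8807e-06 F
fc = 1 / (2*pi*220*8.8807e-06)
   = 81.4611 Hz

Step 2 — magnitude at f = 1433.47 Hz:
|H(f)| = 1 / sqrt(1 + (f/fc)^2)
f/fc = 1433.47 / 81.4611 = 17.596988
|H| = 1 / sqrt(1 + 309.653987) = 0.0567364
|H|_dB = 20*log10(0.0567364) = -24.92 dB

fc = 81.4611 Hz; |H(1433.47 Hz)| = -24.92 dB


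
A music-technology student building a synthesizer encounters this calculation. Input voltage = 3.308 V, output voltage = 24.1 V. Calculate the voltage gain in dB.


Voltage gain in dB:
G = 20 * log10(Vout / Vin)
  = 20 * log10(24.1 / 3.308)
  = 20 * log10(7.285369)
  = 20 * 0.862452
  = 17.25 dB

17.25 dB


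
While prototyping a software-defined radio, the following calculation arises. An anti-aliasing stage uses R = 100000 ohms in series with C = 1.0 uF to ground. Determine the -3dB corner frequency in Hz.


Cutoff frequency of a first-order RC filter:
fc = 1 / (2 * pi * R * C)
C = 1.0 uF = 1e-06 F
fc = 1 / (2 * pi * 100000 * 1e-06)
   = 1 / 0.62831853071796
   = 1.591549 Hz

1.591549 Hz


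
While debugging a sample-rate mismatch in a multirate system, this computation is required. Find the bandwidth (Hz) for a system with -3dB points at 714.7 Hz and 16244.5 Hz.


Bandwidth is the difference of -3dB frequencies:
BW = f_high - f_low
   = 16244.5 - 714.7
   = 15529.8 Hz

15529.8 Hz


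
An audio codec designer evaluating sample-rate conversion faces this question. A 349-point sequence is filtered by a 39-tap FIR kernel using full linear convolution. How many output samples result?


Linear convolution output length:
L = N + M - 1
  = 349 + 39 - 1
  = 387 samples

387


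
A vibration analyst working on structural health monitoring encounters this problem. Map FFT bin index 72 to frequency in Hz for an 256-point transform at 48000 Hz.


Frequency of DFT bin k:
f_k = k * fs / N
    = 72 * 48000 / 256
    = 3456000 / 256
    = 13500.0 Hz

13500.0 Hz


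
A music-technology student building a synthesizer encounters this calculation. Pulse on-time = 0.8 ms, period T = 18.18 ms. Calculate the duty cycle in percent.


Duty cycle as a percentage:
DC = (t_on / T) * 100
   = (0.8 / 18.18) * 100
   = 0.044004 * 100
   = 4.4 %

4.4 %


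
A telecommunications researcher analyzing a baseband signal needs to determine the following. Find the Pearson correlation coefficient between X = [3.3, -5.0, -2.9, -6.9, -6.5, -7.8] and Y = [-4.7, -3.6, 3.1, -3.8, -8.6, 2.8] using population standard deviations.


Pearson correlation coefficient (population):
r = cov(X,Y) / (std(X) * std(Y))
Mean X = -4.3, Mean Y = -2.4667
Cov(X,Y) = -1.643333
Std(X) = 3.742993, Std(Y) = 4.171198
r = -0.1053

-0.1053


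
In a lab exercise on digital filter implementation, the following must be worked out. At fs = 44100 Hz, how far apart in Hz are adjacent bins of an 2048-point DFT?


DFT frequency resolution:
df = fs / N
   = 44100 / 2048
   = 21.5332 Hz

21.5332 Hz


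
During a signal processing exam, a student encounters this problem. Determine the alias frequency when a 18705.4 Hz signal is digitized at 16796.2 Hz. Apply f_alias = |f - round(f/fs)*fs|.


Compute the nearest integer multiple of fs to the signal:
n = round(18705.4 / 16796.2) = 1
f_alias = |18705.4 - 1 * 16796.2|
        = |18705.4 - 16796.2|
        = 1909.2 Hz

1909.2


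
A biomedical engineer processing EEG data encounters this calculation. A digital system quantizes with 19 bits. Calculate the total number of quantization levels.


Number of quantization levels = 2^N
= 2^19
= 524288

524288


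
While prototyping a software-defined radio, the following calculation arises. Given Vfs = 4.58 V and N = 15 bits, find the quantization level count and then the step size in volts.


Step 1 — number of quantization levels:
L = 2^N = 2^15 = 32768

Step 2 — LSB step size:
delta = Vfs / L
      = 4.58 / 32768
      = 0.00013977 V

Levels = 32768; step size = 0.00013977 V


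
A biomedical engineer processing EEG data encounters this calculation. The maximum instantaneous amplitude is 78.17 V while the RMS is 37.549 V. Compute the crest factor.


Crest factor is the ratio of peak to RMS:
CF = V_peak / V_rms
   = 78.17 / 37.549
   = 2.0818

2.0818


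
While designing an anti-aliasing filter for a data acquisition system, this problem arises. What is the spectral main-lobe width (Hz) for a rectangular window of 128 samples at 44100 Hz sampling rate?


Main lobe width for a rectangular window:
Width = 2 * fs / N
      = 2 * 44100 / 128
      = 88200 / 128
      = 689.062 Hz

689.062 Hz


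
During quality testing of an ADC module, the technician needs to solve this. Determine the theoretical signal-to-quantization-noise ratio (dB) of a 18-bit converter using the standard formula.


Theoretical SNR for a full-scale sinusoid:
SNR = 6.02 * N + 1.76
    = 6.02 * 18 + 1.76
    = 108.36 + 1.76
    = 110.12 dB

110.12 dB


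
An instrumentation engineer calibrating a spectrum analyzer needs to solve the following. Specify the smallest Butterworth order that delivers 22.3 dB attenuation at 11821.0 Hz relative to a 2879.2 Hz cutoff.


Butterworth filter order formula:
n = log10(10^(A/10) - 1) / (2 * log10(f_stop/f_pass))
10^(22.3/10) - 1 = 168.8244
f_stop/f_pass = 11821.0 / 2879.2 = 4.1057
n = 1.8157 -> ceil = 2

2


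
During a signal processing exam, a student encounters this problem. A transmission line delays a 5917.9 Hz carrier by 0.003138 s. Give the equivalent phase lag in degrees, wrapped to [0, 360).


Phase shift from frequency and time delay:
phi = 360 * f * t_delay
    = 360 * 5917.9 * 0.003138
    = 6685.33 degrees
    mod 360 = 205.33 degrees

205.33 degrees


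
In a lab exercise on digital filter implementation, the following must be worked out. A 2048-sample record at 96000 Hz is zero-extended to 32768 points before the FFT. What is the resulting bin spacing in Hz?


Frequency resolution after zero-padding:
N_padded = 2048 * 16 = 32768
df = fs / N_padded
   = 96000 / 32768
   = 2.9297 Hz

2.9297 Hz


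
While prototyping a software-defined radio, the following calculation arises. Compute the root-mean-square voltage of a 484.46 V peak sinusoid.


RMS voltage for a sinusoidal waveform:
V_rms = V_peak / sqrt(2)
      = 484.46 / 1.414214
      = 342.565 V

342.565 V


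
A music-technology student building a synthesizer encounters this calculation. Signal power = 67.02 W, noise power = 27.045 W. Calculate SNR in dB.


SNR in decibels:
SNR = 10 * log10(Ps / Pn)
    = 10 * log10(67.02 / 27.045)
    = 10 * log10(2.4781)
    = 10 * 0.3941
    = 3.94 dB

3.94 dB


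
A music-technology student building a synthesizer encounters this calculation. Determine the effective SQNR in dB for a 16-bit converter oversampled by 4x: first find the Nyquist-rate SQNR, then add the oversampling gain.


Step 1 — baseline SQNR at Nyquist:
SQNR_base = 6.02*N + 1.76
          = 6.02*16 + 1.76
          = 98.08 dB

Step 2 — oversampling processing gain:
G = 10*log10(OSR) = 10*log10(4) = 6.02 dB

Step 3 — total:
SQNR_total = 98.08 + 6.02 = 104.1 dB

Base SQNR = 98.08 dB; oversampled SQNR = 104.1 dB


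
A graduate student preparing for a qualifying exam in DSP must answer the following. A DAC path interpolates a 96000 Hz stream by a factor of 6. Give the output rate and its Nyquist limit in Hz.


Step 1 — output sample rate after interpolation by L:
fs_out = L * fs_in = 6 * 96000 = 576000 Hz

Step 2 — Nyquist frequency of the output stream:
f_Nyq = fs_out / 2 = 576000 / 2 = 288000.0 Hz

fs_out = 576000 Hz; f_Nyquist = 288000.0 Hz


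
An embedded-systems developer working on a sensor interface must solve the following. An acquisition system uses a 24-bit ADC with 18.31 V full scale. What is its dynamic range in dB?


Dynamic range from full-scale to LSB:
V_min = V_max / 2^bits = 18.31 / 2^24
DR = 20 * log10(V_max / V_min)
   = 20 * log10(2^24)
   = 20 * 24 * log10(2)
   = 144.49 dB

144.49 dB


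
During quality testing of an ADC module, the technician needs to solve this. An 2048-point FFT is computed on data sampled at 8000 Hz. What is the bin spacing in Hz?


DFT frequency resolution:
df = fs / N
   = 8000 / 2048
   = 3.9062 Hz

3.9062 Hz


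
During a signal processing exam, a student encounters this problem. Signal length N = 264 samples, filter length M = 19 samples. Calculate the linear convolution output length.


Linear convolution output length:
L = N + M - 1
  = 264 + 19 - 1
  = 282 samples

282


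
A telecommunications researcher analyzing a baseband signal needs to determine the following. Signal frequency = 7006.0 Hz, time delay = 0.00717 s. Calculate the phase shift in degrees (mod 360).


Phase shift from frequency and time delay:
phi = 360 * f * t_delay
    = 360 * 7006.0 * 0.00717
    = 18083.89 degrees
    mod 360 = 83.89 degrees

83.89 degrees


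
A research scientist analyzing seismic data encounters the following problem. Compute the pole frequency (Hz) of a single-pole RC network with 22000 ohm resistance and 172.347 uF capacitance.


Cutoff frequency of a first-order RC filter:
fc = 1 / (2 * pi * R * C)
C = 172.347 uF = 0.000172347 F
fc = 1 / (2 * pi * 22000 * 0.000172347)
   = 1 / 23.823539039003
   = 0.041975 Hz

0.041975 Hz


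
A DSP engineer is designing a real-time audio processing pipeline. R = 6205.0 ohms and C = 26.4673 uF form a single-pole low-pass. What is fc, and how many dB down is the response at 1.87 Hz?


Step 1 — cutoff frequency:
fc = 1 / (2*pi*R*C)
C = 26.4673 uF = 2.64673e-05 F
fc = 1 / (2*pi*6205.0*2.64673e-05)
   = 0.9691 Hz

Step 2 — magnitude at f = 1.87 Hz:
|H(f)| = 1 / sqrt(1 + (f/fc)^2)
f/fc = 1.87 / 0.9691 = 1.929625
|H| = 1 / sqrt(1 + 3.723453) = 0.460119
|H|_dB = 20*log10(0.460119) = -6.74 dB

fc = 0.9691 Hz; |H(1.87 Hz)| = -6.74 dB


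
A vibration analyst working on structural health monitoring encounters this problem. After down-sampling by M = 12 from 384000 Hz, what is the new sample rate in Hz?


Decimation reduces the sample rate:
fs_out = fs_in / M
       = 384000 / 12
       = 32000.0 Hz

32000.0 Hz


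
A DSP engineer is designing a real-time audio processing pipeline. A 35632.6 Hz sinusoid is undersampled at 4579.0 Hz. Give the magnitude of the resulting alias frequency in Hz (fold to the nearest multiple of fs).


Compute the nearest integer multiple of fs to the signal:
n = round(35632.6 / 4579.0) = 8
f_alias = |35632.6 - 8 * 4579.0|
        = |35632.6 - 36632.0|
        = 999.4 Hz

999.4


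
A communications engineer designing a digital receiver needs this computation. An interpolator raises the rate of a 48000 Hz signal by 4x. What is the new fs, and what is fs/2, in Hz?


Step 1 — output sample rate after interpolation by L:
fs_out = L * fs_in = 4 * 48000 = 192000 Hz

Step 2 — Nyquist frequency of the output stream:
f_Nyq = fs_out / 2 = 192000 / 2 = 96000.0 Hz

fs_out = 192000 Hz; f_Nyquist = 96000.0 Hz


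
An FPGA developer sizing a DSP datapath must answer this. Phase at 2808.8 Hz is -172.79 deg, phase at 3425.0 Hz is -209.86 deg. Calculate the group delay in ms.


Group delay from phase difference:
tau = -d(phi)/d(omega)
d(phi) = -37.07 deg = -0.646994 rad
d(omega) = 2*pi*(3425.0 - 2808.8) = 3871.6988 rad/s
tau = -(-0.646994) / 3871.6988
    = 0.1671 ms

0.1671 ms


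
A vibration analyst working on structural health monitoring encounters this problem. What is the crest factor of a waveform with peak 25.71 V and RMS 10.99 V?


Crest factor is the ratio of peak to RMS:
CF = V_peak / V_rms
   = 25.71 / 10.99
   = 2.3394

2.3394


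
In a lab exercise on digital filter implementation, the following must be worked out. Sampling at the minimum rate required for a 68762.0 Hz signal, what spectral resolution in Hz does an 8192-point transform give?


Step 1 — Nyquist sampling rate:
fs = 2 * fmax = 2 * 68762.0 = 137524.0 Hz

Step 2 — DFT bin spacing:
df = fs / N = 137524.0 / 8192 = 16.7876 Hz

16.7876 Hz


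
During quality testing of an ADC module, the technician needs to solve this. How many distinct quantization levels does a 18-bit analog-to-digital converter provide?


Number of quantization levels = 2^N
= 2^18
= 262144

262144


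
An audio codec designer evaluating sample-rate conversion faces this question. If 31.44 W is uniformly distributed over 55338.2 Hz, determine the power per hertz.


Power spectral density:
PSD = P / BW
    = 31.44 / 55338.2
    = 0.00056814 W/Hz

0.00056814 W/Hz


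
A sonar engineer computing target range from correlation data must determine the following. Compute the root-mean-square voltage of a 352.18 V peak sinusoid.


RMS voltage for a sinusoidal waveform:
V_rms = V_peak / sqrt(2)
      = 352.18 / 1.414214
      = 249.029 V

249.029 V


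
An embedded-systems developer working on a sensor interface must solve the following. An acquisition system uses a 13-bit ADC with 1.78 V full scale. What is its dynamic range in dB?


Dynamic range from full-scale to LSB:
V_min = V_max / 2^bits = 1.78 / 2^13
DR = 20 * log10(V_max / V_min)
   = 20 * log10(2^13)
   = 20 * 13 * log10(2)
   = 78.27 dB

78.27 dB


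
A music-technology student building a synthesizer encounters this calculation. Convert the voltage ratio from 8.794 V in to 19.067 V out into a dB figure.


Voltage gain in dB:
G = 20 * log10(Vout / Vin)
  = 20 * log10(19.067 / 8.794)
  = 20 * log10(2.168183)
  = 20 * 0.336096
  = 6.72 dB

6.72 dB


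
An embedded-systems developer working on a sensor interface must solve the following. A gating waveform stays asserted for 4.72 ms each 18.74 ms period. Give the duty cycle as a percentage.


Duty cycle as a percentage:
DC = (t_on / T) * 100
   = (4.72 / 18.74) * 100
   = 0.251868 * 100
   = 25.19 %

25.19 %


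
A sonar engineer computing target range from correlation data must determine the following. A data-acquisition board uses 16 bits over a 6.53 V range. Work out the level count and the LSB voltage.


Step 1 — number of quantization levels:
L = 2^N = 2^16 = 65536

Step 2 — LSB step size:
delta = Vfs / L
      = 6.53 / 65536
      = 9.964e-05 V

Levels = 65536; step size = 9.964e-05 V


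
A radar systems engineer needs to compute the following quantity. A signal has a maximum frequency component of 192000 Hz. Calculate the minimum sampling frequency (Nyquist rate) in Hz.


The Nyquist rate is twice the maximum frequency component.
fs_min = 2 * fmax
      = 2 * 192000
      = 384000 Hz

384000


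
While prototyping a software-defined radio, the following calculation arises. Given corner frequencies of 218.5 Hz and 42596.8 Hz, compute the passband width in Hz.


Bandwidth is the difference of -3dB frequencies:
BW = f_high - f_low
   = 42596.8 - 218.5
   = 42378.3 Hz

42378.3 Hz


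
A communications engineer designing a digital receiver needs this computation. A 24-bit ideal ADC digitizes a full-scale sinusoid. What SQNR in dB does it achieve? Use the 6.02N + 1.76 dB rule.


Theoretical SNR for a full-scale sinusoid:
SNR = 6.02 * N + 1.76
    = 6.02 * 24 + 1.76
    = 144.48 + 1.76
    = 146.24 dB

146.24 dB


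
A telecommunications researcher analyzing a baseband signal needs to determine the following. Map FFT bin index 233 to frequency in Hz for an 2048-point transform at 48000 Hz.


Frequency of DFT bin k:
f_k = k * fs / N
    = 233 * 48000 / 2048
    = 11184000 / 2048
    = 5460.938 Hz

5460.938 Hz


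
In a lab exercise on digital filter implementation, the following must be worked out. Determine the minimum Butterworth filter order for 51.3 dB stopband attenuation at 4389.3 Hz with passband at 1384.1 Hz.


Butterworth filter order formula:
n = log10(10^(A/10) - 1) / (2 * log10(f_stop/f_pass))
10^(51.3/10) - 1 = 134895.2883
f_stop/f_pass = 4389.3 / 1384.1 = 3.1712
n = 5.1174 -> ceil = 6

6


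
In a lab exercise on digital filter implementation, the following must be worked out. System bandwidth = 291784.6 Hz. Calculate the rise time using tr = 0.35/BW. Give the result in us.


Rise time from bandwidth relationship:
tr = 0.35 / BW
   = 0.35 / 291784.6
   = 1.199514985e-06 s
   = 1.1995 us

1.1995 us


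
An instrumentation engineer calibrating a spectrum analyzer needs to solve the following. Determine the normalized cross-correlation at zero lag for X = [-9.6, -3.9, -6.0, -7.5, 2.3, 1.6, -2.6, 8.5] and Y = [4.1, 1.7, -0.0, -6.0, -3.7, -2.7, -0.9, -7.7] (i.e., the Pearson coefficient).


Pearson correlation coefficient (population):
r = cov(X,Y) / (std(X) * std(Y))
Mean X = -2.15, Mean Y = -1.9
Cov(X,Y) = -13.70125
Std(X) = 5.584577, Std(Y) = 3.672533
r = -0.668

-0.668


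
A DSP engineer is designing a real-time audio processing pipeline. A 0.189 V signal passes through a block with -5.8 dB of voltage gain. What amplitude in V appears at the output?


Output voltage from dB gain:
V_out = V_in * 10^(gain_dB / 20)
      = 0.189 * 10^(-5.8 / 20)
      = 0.189 * 0.512861
      = 0.0969 V

0.0969 V


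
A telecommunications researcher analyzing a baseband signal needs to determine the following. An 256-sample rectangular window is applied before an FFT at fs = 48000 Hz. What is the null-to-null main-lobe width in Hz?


Main lobe width for a rectangular window:
Width = 2 * fs / N
      = 2 * 48000 / 256
      = 96000 / 256
      = 375.0 Hz

375.0 Hz


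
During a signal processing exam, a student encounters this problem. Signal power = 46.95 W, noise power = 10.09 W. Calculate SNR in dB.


SNR in decibels:
SNR = 10 * log10(Ps / Pn)
    = 10 * log10(46.95 / 10.09)
    = 10 * log10(4.6531)
    = 10 * 0.6677
    = 6.68 dB

6.68 dB


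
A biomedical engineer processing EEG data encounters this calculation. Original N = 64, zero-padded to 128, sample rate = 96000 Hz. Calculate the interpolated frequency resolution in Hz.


Frequency resolution after zero-padding:
N_padded = 64 * 2 = 128
df = fs / N_padded
   = 96000 / 128
   = 750.0 Hz

750.0 Hz


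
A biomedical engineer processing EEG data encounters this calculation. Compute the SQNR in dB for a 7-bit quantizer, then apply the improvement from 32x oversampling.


Step 1 — baseline SQNR at Nyquist:
SQNR_base = 6.02*N + 1.76
          = 6.02*7 + 1.76
          = 43.9 dB

Step 2 — oversampling processing gain:
G = 10*log10(OSR) = 10*log10(32) = 15.05 dB

Step 3 — total:
SQNR_total = 43.9 + 15.05 = 58.95 dB

Base SQNR = 43.9 dB; oversampled SQNR = 58.95 dB


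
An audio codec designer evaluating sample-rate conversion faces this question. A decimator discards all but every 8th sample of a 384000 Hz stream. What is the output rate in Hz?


Decimation reduces the sample rate:
fs_out = fs_in / M
       = 384000 / 8
       = 48000.0 Hz

48000.0 Hz


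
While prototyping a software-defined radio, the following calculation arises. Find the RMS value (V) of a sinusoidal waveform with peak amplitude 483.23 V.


RMS voltage for a sinusoidal waveform:
V_rms = V_peak / sqrt(2)
      = 483.23 / 1.414214
      = 341.695 V

341.695 V


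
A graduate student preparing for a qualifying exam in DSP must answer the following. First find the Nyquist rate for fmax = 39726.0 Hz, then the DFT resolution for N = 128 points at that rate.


Step 1 — Nyquist sampling rate:
fs = 2 * fmax = 2 * 39726.0 = 79452.0 Hz

Step 2 — DFT bin spacing:
df = fs / N = 79452.0 / 128 = 620.7188 Hz

620.7188 Hz


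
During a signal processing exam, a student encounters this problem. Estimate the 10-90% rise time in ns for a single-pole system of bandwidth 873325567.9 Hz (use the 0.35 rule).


Rise time from bandwidth relationship:
tr = 0.35 / BW
   = 0.35 / 873325567.9
   = 4.007669223e-10 s
   = 0.4008 ns

0.4008 ns


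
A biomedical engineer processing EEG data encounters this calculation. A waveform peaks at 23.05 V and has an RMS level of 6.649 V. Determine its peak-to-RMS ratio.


Crest factor is the ratio of peak to RMS:
CF = V_peak / V_rms
   = 23.05 / 6.649
   = 3.4667

3.4667


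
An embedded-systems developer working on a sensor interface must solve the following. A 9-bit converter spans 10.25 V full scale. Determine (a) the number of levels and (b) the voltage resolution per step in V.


Step 1 — number of quantization levels:
L = 2^N = 2^9 = 512

Step 2 — LSB step size:
delta = Vfs / L
      = 10.25 / 512
      = 0.02001953 V

Levels = 512; step size = 0.02001953 V


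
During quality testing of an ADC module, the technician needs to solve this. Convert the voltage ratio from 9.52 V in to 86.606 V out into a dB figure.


Voltage gain in dB:
G = 20 * log10(Vout / Vin)
  = 20 * log10(86.606 / 9.52)
  = 20 * log10(9.097269)
  = 20 * 0.958911
  = 19.18 dB

19.18 dB


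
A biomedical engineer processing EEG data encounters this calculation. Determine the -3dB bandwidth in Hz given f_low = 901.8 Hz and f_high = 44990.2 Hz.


Bandwidth is the difference of -3dB frequencies:
BW = f_high - f_low
   = 44990.2 - 901.8
   = 44088.4 Hz

44088.4 Hz


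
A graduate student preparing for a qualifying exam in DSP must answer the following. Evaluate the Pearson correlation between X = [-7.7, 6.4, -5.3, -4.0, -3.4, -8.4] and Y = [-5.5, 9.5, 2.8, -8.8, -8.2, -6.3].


Pearson correlation coefficient (population):
r = cov(X,Y) / (std(X) * std(Y))
Mean X = -3.7333, Mean Y = -2.75
Cov(X,Y) = 23.785
Std(X) = 4.879094, Std(Y) = 6.675016
r = 0.7303

0.7303


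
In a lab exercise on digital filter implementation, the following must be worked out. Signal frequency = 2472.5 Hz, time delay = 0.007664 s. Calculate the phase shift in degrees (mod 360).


Phase shift from frequency and time delay:
phi = 360 * f * t_delay
    = 360 * 2472.5 * 0.007664
    = 6821.73 degrees
    mod 360 = 341.73 degrees

341.73 degrees


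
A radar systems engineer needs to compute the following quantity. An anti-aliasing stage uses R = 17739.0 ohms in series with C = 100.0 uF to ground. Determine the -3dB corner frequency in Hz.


Cutoff frequency of a first-order RC filter:
fc = 1 / (2 * pi * R * C)
C = 100.0 uF = 0.0001 F
fc = 1 / (2 * pi * 17739.0 * 0.0001)
   = 1 / 11.145742416406
   = 0.08972 Hz

0.08972 Hz


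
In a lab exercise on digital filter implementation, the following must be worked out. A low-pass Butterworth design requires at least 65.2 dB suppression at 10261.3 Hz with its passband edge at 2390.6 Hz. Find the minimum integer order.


Butterworth filter order formula:
n = log10(10^(A/10) - 1) / (2 * log10(f_stop/f_pass))
10^(65.2/10) - 1 = 3311310.2148
f_stop/f_pass = 10261.3 / 2390.6 = 4.2924
n = 5.1526 -> ceil = 6

6


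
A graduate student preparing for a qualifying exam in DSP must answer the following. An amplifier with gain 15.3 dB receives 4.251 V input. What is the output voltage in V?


Output voltage from dB gain:
V_out = V_in * 10^(gain_dB / 20)
      = 4.251 * 10^(15.3 / 20)
      = 4.251 * 5.821032
      = 24.7452 V

24.7452 V


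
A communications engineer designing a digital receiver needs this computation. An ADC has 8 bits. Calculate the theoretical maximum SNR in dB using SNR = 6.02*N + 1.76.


Theoretical SNR for a full-scale sinusoid:
SNR = 6.02 * N + 1.76
    = 6.02 * 8 + 1.76
    = 48.16 + 1.76
    = 49.92 dB

49.92 dB


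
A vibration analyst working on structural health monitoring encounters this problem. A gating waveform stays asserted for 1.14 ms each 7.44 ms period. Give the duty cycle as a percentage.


Duty cycle as a percentage:
DC = (t_on / T) * 100
   = (1.14 / 7.44) * 100
   = 0.153226 * 100
   = 15.32 %

15.32 %


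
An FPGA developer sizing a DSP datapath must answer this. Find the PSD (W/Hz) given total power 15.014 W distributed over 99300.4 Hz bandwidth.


Power spectral density:
PSD = P / BW
    = 15.014 / 99300.4
    = 0.0001512 W/Hz

0.0001512 W/Hz


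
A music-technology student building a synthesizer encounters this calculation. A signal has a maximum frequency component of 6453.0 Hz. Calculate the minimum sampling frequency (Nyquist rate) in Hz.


The Nyquist rate is twice the maximum frequency component.
fs_min = 2 * fmax
      = 2 * 6453.0
      = 12906.0 Hz

12906.0


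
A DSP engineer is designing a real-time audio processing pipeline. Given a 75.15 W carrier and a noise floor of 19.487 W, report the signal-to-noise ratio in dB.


SNR in decibels:
SNR = 10 * log10(Ps / Pn)
    = 10 * log10(75.15 / 19.487)
    = 10 * log10(3.8564)
    = 10 * 0.5862
    = 5.86 dB

5.86 dB


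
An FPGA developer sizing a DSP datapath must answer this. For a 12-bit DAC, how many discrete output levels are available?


Number of quantization levels = 2^N
= 2^12
= 4096

4096


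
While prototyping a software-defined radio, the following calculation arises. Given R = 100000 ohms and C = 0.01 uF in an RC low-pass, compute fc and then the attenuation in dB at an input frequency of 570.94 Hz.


Step 1 — cutoff frequency:
fc = 1 / (2*pi*R*C)
C = 0.01 uF = 1e-08 F
fc = 1 / (2*pi*100000*1e-08)
   = 159.155 Hz

Step 2 — magnitude at f = 570.94 Hz:
|H(f)| = 1 / sqrt(1 + (f/fc)^2)
f/fc = 570.94 / 159.155 = 3.587321
|H| = 1 / sqrt(1 + 12.868872) = 0.2685217
|H|_dB = 20*log10(0.2685217) = -11.42 dB

fc = 159.155 Hz; |H(570.94 Hz)| = -11.42 dB


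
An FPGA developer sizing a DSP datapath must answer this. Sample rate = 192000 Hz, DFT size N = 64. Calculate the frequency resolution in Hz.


DFT frequency resolution:
df = fs / N
   = 192000 / 64
   = 3000.0 Hz

3000.0 Hz


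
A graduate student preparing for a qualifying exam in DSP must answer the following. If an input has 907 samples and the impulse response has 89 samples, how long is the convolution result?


Linear convolution output length:
L = N + M - 1
  = 907 + 89 - 1
  = 995 samples

995


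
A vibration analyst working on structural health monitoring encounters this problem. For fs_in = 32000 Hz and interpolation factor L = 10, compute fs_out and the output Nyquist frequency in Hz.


Step 1 — output sample rate after interpolation by L:
fs_out = L * fs_in = 10 * 32000 = 320000 Hz

Step 2 — Nyquist frequency of the output stream:
f_Nyq = fs_out / 2 = 320000 / 2 = 160000.0 Hz

fs_out = 320000 Hz; f_Nyquist = 160000.0 Hz


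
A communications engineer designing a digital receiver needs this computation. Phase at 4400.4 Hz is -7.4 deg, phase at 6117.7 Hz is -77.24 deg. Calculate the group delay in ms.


Group delay from phase difference:
tau = -d(phi)/d(omega)
d(phi) = -69.84 deg = -1.218938 rad
d(omega) = 2*pi*(6117.7 - 4400.4) = 10790.1141 rad/s
tau = -(-1.218938) / 10790.1141
    = 0.113 ms

0.113 ms


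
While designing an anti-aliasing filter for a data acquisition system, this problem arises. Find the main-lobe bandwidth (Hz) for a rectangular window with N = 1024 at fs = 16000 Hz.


Main lobe width for a rectangular window:
Width = 2 * fs / N
      = 2 * 16000 / 1024
      = 32000 / 1024
      = 31.25 Hz

31.25 Hz


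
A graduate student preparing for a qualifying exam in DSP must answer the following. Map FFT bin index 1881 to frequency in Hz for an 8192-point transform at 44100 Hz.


Frequency of DFT bin k:
f_k = k * fs / N
    = 1881 * 44100 / 8192
    = 82952100 / 8192
    = 10125.989 Hz

10125.989 Hz


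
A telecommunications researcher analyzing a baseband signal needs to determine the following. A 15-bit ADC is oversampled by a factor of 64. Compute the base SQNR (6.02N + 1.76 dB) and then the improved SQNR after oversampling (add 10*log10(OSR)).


Step 1 — baseline SQNR at Nyquist:
SQNR_base = 6.02*N + 1.76
          = 6.02*15 + 1.76
          = 92.06 dB

Step 2 — oversampling processing gain:
G = 10*log10(OSR) = 10*log10(64) = 18.06 dB

Step 3 — total:
SQNR_total = 92.06 + 18.06 = 110.12 dB

Base SQNR = 92.06 dB; oversampled SQNR = 110.12 dB


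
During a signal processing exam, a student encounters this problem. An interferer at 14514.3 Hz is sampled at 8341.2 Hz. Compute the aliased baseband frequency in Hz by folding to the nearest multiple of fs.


Compute the nearest integer multiple of fs to the signal:
n = round(14514.3 / 8341.2) = 2
f_alias = |14514.3 - 2 * 8341.2|
        = |14514.3 - 16682.4|
        = 2168.1 Hz

2168.1


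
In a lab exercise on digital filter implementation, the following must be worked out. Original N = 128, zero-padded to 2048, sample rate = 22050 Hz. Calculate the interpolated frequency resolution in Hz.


Frequency resolution after zero-padding:
N_padded = 128 * 16 = 2048
df = fs / N_padded
   = 22050 / 2048
   = 10.7666 Hz

10.7666 Hz


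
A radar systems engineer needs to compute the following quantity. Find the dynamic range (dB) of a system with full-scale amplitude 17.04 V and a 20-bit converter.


Dynamic range from full-scale to LSB:
V_min = V_max / 2^bits = 17.04 / 2^20
DR = 20 * log10(V_max / V_min)
   = 20 * log10(2^20)
   = 20 * 20 * log10(2)
   = 120.41 dB

120.41 dB


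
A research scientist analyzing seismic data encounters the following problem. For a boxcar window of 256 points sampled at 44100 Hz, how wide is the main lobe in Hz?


Main lobe width for a rectangular window:
Width = 2 * fs / N
      = 2 * 44100 / 256
      = 88200 / 256
      = 344.531 Hz

344.531 Hz


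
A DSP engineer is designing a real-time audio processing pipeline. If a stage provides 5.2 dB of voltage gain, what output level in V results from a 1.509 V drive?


Output voltage from dB gain:
V_out = V_in * 10^(gain_dB / 20)
      = 1.509 * 10^(5.2 / 20)
      = 1.509 * 1.819701
      = 2.7459 V

2.7459 V


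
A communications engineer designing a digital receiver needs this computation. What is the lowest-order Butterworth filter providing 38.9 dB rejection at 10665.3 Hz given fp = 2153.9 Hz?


Butterworth filter order formula:
n = log10(10^(A/10) - 1) / (2 * log10(f_stop/f_pass))
10^(38.9/10) - 1 = 7761.4712
f_stop/f_pass = 10665.3 / 2153.9 = 4.9516
n = 2.7995 -> ceil = 3

3


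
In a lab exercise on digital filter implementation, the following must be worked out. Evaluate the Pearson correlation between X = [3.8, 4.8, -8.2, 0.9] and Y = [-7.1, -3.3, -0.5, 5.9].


Pearson correlation coefficient (population):
r = cov(X,Y) / (std(X) * std(Y))
Mean X = 0.325, Mean Y = -1.25
Cov(X,Y) = -7.94625
Std(X) = 5.126097, Std(Y) = 4.746314
r = -0.3266

-0.3266


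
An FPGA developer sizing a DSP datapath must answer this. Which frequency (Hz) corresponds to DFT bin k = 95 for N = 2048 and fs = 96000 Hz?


Frequency of DFT bin k:
f_k = k * fs / N
    = 95 * 96000 / 2048
    = 9120000 / 2048
    = 4453.125 Hz

4453.125 Hz


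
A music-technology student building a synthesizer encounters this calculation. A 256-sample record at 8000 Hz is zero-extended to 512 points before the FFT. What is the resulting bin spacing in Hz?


Frequency resolution after zero-padding:
N_padded = 256 * 2 = 512
df = fs / N_padded
   = 8000 / 512
   = 15.625 Hz

15.625 Hz


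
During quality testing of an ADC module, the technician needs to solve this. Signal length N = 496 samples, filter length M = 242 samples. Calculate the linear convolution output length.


Linear convolution output length:
L = N + M - 1
  = 496 + 242 - 1
  = 737 samples

737


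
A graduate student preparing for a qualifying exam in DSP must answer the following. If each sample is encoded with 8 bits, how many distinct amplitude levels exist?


Number of quantization levels = 2^N
= 2^8
= 256

256


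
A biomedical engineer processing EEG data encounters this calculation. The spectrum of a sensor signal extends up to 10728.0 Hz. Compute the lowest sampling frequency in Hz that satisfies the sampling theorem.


The Nyquist rate is twice the maximum frequency component.
fs_min = 2 * fmax
      = 2 * 10728.0
      = 21456.0 Hz

21456.0


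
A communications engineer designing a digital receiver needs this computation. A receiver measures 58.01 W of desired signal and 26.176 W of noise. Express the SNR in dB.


SNR in decibels:
SNR = 10 * log10(Ps / Pn)
    = 10 * log10(58.01 / 26.176)
    = 10 * log10(2.2162)
    = 10 * 0.3456
    = 3.46 dB

3.46 dB


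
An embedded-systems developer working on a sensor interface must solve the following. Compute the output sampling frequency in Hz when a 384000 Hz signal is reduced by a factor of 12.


Decimation reduces the sample rate:
fs_out = fs_in / M
       = 384000 / 12
       = 32000.0 Hz

32000.0 Hz


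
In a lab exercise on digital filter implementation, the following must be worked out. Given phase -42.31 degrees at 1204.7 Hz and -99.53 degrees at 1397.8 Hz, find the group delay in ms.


Group delay from phase difference:
tau = -d(phi)/d(omega)
d(phi) = -57.22 deg = -0.998677 rad
d(omega) = 2*pi*(1397.8 - 1204.7) = 1213.2831 rad/s
tau = -(-0.998677) / 1213.2831
    = 0.8231 ms

0.8231 ms


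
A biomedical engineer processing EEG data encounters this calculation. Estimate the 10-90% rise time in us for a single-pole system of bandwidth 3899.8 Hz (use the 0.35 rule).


Rise time from bandwidth relationship:
tr = 0.35 / BW
   = 0.35 / 3899.8
   = 8.974819221e-05 s
   = 89.7482 us

89.7482 us


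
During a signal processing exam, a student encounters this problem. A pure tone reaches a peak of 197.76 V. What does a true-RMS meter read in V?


RMS voltage for a sinusoidal waveform:
V_rms = V_peak / sqrt(2)
      = 197.76 / 1.414214
      = 139.837 V

139.837 V


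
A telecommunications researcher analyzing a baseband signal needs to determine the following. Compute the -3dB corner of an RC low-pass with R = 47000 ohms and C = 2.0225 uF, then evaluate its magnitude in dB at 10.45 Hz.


Step 1 — cutoff frequency:
fc = 1 / (2*pi*R*C)
C = 2.0225 uF = 2.0225e-06 F
fc = 1 / (2*pi*47000*2.0225e-06)
   = 1.6743 Hz

Step 2 — magnitude at f = 10.45 Hz:
|H(f)| = 1 / sqrt(1 + (f/fc)^2)
f/fc = 10.45 / 1.6743 = 6.241414
|H| = 1 / sqrt(1 + 38.955249) = 0.1582024
|H|_dB = 20*log10(0.1582024) = -16.02 dB

fc = 1.6743 Hz; |H(10.45 Hz)| = -16.02 dB


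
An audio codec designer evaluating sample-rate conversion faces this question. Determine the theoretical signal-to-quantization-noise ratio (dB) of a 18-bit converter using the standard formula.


Theoretical SNR for a full-scale sinusoid:
SNR = 6.02 * N + 1.76
    = 6.02 * 18 + 1.76
    = 108.36 + 1.76
    = 110.12 dB

110.12 dB


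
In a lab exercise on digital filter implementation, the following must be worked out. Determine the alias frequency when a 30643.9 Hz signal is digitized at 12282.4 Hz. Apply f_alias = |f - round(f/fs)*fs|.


Compute the nearest integer multiple of fs to the signal:
n = round(30643.9 / 12282.4) = 2
f_alias = |30643.9 - 2 * 12282.4|
        = |30643.9 - 24564.8|
        = 6079.1 Hz

6079.1


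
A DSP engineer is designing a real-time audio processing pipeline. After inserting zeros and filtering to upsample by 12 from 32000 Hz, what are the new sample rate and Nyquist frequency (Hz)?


Step 1 — output sample rate after interpolation by L:
fs_out = L * fs_in = 12 * 32000 = 384000 Hz

Step 2 — Nyquist frequency of the output stream:
f_Nyq = fs_out / 2 = 384000 / 2 = 192000.0 Hz

fs_out = 384000 Hz; f_Nyquist = 192000.0 Hz


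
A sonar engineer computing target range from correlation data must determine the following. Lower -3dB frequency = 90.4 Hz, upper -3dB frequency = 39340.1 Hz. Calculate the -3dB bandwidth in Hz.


Bandwidth is the difference of -3dB frequencies:
BW = f_high - f_low
   = 39340.1 - 90.4
   = 39249.7 Hz

39249.7 Hz


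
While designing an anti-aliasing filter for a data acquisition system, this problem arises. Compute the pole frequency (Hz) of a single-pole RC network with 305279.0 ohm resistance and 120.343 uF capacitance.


Cutoff frequency of a first-order RC filter:
fc = 1 / (2 * pi * R * C)
C = 120.343 uF = 0.000120343 F
fc = 1 / (2 * pi * 305279.0 * 0.000120343)
   = 1 / 230.83285999975
   = 0.004332 Hz

0.004332 Hz


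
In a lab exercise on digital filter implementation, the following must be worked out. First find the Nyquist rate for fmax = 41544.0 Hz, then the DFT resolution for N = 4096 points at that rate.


Step 1 — Nyquist sampling rate:
fs = 2 * fmax = 2 * 41544.0 = 83088.0 Hz

Step 2 — DFT bin spacing:
df = fs / N = 83088.0 / 4096 = 20.2852 Hz

20.2852 Hz


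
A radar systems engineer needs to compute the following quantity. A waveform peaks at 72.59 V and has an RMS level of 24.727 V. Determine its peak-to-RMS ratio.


Crest factor is the ratio of peak to RMS:
CF = V_peak / V_rms
   = 72.59 / 24.727
   = 2.9357

2.9357


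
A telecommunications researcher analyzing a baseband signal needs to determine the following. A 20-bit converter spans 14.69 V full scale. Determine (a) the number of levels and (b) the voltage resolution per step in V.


Step 1 — number of quantization levels:
L = 2^N = 2^20 = 1048576

Step 2 — LSB step size:
delta = Vfs / L
      = 14.69 / 1048576
      = 1.401e-05 V

Levels = 1048576; step size = 1.401e-05 V


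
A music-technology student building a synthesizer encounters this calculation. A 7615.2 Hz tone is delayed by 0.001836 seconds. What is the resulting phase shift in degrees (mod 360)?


Phase shift from frequency and time delay:
phi = 360 * f * t_delay
    = 360 * 7615.2 * 0.001836
    = 5033.34 degrees
    mod 360 = 353.34 degrees

353.34 degrees


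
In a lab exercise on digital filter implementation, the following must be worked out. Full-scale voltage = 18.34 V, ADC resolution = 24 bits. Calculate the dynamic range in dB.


Dynamic range from full-scale to LSB:
V_min = V_max / 2^bits = 18.34 / 2^24
DR = 20 * log10(V_max / V_min)
   = 20 * log10(2^24)
   = 20 * 24 * log10(2)
   = 144.49 dB

144.49 dB


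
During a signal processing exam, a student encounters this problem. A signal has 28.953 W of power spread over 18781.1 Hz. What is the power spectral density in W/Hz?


Power spectral density:
PSD = P / BW
    = 28.953 / 18781.1
    = 0.0015416 W/Hz

0.0015416 W/Hz


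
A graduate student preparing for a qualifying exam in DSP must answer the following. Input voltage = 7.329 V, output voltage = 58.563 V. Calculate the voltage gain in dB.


Voltage gain in dB:
G = 20 * log10(Vout / Vin)
  = 20 * log10(58.563 / 7.329)
  = 20 * log10(7.990585)
  = 20 * 0.902579
  = 18.05 dB

18.05 dB
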